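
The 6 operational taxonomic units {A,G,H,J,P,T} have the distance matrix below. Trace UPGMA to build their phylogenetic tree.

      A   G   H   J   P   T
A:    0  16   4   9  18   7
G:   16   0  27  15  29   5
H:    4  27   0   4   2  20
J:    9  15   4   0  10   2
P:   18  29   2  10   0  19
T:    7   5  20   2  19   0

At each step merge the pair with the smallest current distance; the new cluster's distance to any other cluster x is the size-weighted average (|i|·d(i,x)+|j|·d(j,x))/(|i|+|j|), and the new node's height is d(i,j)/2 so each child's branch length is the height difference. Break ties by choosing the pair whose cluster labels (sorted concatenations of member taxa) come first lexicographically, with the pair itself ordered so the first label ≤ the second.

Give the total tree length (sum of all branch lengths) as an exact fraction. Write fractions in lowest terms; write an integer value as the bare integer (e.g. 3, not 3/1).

227/8

1. join H+P (d=2) ⇒ HP; edges |H|=1, |P|=1
  updated: d(A,HP)=11, d(G,HP)=28, d(HP,J)=7, d(HP,T)=39/2
2. join J+T (d=2) ⇒ JT; edges |J|=1, |T|=1
  updated: d(A,JT)=8, d(G,JT)=10, d(HP,JT)=53/4
3. join A+JT (d=8) ⇒ AJT; edges |A|=4, |JT|=3
  updated: d(AJT,G)=12, d(AJT,HP)=25/2
4. join AJT+G (d=12) ⇒ AGJT; edges |AJT|=2, |G|=6
  updated: d(AGJT,HP)=131/8
5. join AGJT+HP (d=131/8) ⇒ AGHJPT; edges |AGJT|=35/16, |HP|=115/16
final tree: (((A:4,(J:1,T:1):3):2,G:6):35/16,(H:1,P:1):115/16)
total length: 227/8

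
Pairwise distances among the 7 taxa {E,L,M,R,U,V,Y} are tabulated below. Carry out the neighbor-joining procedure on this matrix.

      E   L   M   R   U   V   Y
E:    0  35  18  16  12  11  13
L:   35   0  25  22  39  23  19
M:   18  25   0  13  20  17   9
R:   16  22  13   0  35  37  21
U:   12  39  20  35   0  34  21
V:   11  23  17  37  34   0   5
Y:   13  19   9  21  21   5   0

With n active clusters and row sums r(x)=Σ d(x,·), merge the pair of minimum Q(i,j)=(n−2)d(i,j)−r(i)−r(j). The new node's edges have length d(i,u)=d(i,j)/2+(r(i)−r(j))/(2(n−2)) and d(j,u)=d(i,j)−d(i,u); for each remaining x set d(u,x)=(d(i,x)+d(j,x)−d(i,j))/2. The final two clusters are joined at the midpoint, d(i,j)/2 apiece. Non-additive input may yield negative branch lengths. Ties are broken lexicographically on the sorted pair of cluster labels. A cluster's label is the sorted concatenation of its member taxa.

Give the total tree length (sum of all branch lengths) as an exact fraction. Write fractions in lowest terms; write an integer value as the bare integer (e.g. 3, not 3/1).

975/16

1. join E+U (d=12, Q=-206) ⇒ EU; edges |E|=2/5, |U|=58/5
  updated: d(EU,L)=31, d(EU,M)=13, d(EU,R)=39/2, d(EU,V)=33/2, d(EU,Y)=11
2. join L+R (d=22, Q=-289/2) ⇒ LR; edges |L|=191/16, |R|=161/16
  updated: d(EU,LR)=57/4, d(LR,M)=8, d(LR,V)=19, d(LR,Y)=9
3. join V+Y (d=5, Q=-153/2) ⇒ VY; edges |V|=77/12, |Y|=-17/12
  updated: d(EU,VY)=45/4, d(LR,VY)=23/2, d(M,VY)=21/2
4. join EU+VY (d=45/4, Q=-197/4) ⇒ EUVY; edges |EU|=111/16, |VY|=69/16
  updated: d(EUVY,LR)=29/4, d(EUVY,M)=49/8
5. join EUVY+LR (d=29/4, Q=-171/8) ⇒ ELRUVY; edges |EUVY|=43/16, |LR|=73/16
  updated: d(ELRUVY,M)=55/16
6. join ELRUVY+M (d=55/16) ⇒ ELMRUVY; edges |ELRUVY|=55/32, |M|=55/32
final tree: ((((E:2/5,U:58/5):111/16,(V:77/12,Y:-17/12):69/16):43/16,(L:191/16,R:161/16):73/16):55/32,M:55/32)
total length: 975/16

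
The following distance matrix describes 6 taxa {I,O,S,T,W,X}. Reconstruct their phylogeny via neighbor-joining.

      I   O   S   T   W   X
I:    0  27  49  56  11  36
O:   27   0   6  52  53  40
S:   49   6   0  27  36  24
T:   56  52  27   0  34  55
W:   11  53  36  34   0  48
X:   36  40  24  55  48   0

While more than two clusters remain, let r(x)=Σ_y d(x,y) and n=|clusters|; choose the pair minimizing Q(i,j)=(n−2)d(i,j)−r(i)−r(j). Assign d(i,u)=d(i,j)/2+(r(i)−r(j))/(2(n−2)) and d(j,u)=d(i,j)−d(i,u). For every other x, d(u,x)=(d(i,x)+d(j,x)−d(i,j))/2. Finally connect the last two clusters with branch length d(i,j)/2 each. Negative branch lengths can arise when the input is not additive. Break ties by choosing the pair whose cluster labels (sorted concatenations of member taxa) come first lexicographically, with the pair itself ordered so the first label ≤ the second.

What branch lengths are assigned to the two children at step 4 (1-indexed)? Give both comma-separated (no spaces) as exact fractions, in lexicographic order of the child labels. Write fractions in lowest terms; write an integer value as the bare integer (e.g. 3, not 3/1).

step 1: merge (I,W) at d=11, Q=-317; branch lengths I→41/8, W→47/8; new cluster IW
  updated: d(IW,O)=69/2, d(IW,S)=37, d(IW,T)=79/2, d(IW,X)=73/2
step 2: merge (O,S) at d=6, Q=-417/2; branch lengths O→113/12, S→-41/12; new cluster OS
  updated: d(IW,OS)=131/4, d(OS,T)=73/2, d(OS,X)=29
step 3: merge (IW,T) at d=79/2, Q=-643/4; branch lengths IW→227/16, T→405/16; new cluster ITW
  updated: d(ITW,OS)=119/8, d(ITW,X)=26
step 4: merge (ITW,OS) at d=119/8, Q=-559/8; branch lengths ITW→95/16, OS→143/16; new cluster IOSTW
  updated: d(IOSTW,X)=321/16
step 5: merge (IOSTW,X) at d=321/16; branch lengths IOSTW→321/32, X→321/32; new cluster IOSTWX
final tree: ((((I:41/8,W:47/8):227/16,T:405/16):95/16,(O:113/12,S:-41/12):143/16):321/32,X:321/32)
total length: 1463/16

95/16,143/16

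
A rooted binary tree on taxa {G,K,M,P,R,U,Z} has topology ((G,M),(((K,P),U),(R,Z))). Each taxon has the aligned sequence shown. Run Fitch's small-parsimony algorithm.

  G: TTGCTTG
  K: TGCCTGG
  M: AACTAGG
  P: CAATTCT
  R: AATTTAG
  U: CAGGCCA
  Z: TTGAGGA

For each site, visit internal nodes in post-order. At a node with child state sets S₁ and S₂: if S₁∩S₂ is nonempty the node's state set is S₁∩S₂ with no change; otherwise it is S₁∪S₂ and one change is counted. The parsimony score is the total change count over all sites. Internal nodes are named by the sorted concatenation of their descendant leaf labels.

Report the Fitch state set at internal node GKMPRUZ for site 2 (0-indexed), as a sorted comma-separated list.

G

site 0, node GM: G={T} ∪ M={A} → {A,T} (+1)
site 0, node KP: K={T} ∪ P={C} → {C,T} (+1)
site 0, node KPU: KP={C,T} ∩ U={C} → {C} (+0)
site 0, node RZ: R={A} ∪ Z={T} → {A,T} (+1)
site 0, node KPRUZ: KPU={C} ∪ RZ={A,T} → {A,C,T} (+1)
site 0, node GKMPRUZ: GM={A,T} ∩ KPRUZ={A,C,T} → {A,T} (+0)
site 1, node GM: G={T} ∪ M={A} → {A,T} (+1)
site 1, node KP: K={G} ∪ P={A} → {A,G} (+1)
site 1, node KPU: KP={A,G} ∩ U={A} → {A} (+0)
site 1, node RZ: R={A} ∪ Z={T} → {A,T} (+1)
site 1, node KPRUZ: KPU={A} ∩ RZ={A,T} → {A} (+0)
site 1, node GKMPRUZ: GM={A,T} ∩ KPRUZ={A} → {A} (+0)
site 2, node GM: G={G} ∪ M={C} → {C,G} (+1)
site 2, node KP: K={C} ∪ P={A} → {A,C} (+1)
site 2, node KPU: KP={A,C} ∪ U={G} → {A,C,G} (+1)
site 2, node RZ: R={T} ∪ Z={G} → {G,T} (+1)
site 2, node KPRUZ: KPU={A,C,G} ∩ RZ={G,T} → {G} (+0)
site 2, node GKMPRUZ: GM={C,G} ∩ KPRUZ={G} → {G} (+0)
site 3, node GM: G={C} ∪ M={T} → {C,T} (+1)
site 3, node KP: K={C} ∪ P={T} → {C,T} (+1)
site 3, node KPU: KP={C,T} ∪ U={G} → {C,G,T} (+1)
site 3, node RZ: R={T} ∪ Z={A} → {A,T} (+1)
site 3, node KPRUZ: KPU={C,G,T} ∩ RZ={A,T} → {T} (+0)
site 3, node GKMPRUZ: GM={C,T} ∩ KPRUZ={T} → {T} (+0)
site 4, node GM: G={T} ∪ M={A} → {A,T} (+1)
site 4, node KP: K={T} ∩ P={T} → {T} (+0)
site 4, node KPU: KP={T} ∪ U={C} → {C,T} (+1)
site 4, node RZ: R={T} ∪ Z={G} → {G,T} (+1)
site 4, node KPRUZ: KPU={C,T} ∩ RZ={G,T} → {T} (+0)
site 4, node GKMPRUZ: GM={A,T} ∩ KPRUZ={T} → {T} (+0)
site 5, node GM: G={T} ∪ M={G} → {G,T} (+1)
site 5, node KP: K={G} ∪ P={C} → {C,G} (+1)
site 5, node KPU: KP={C,G} ∩ U={C} → {C} (+0)
site 5, node RZ: R={A} ∪ Z={G} → {A,G} (+1)
site 5, node KPRUZ: KPU={C} ∪ RZ={A,G} → {A,C,G} (+1)
site 5, node GKMPRUZ: GM={G,T} ∩ KPRUZ={A,C,G} → {G} (+0)
site 6, node GM: G={G} ∩ M={G} → {G} (+0)
site 6, node KP: K={G} ∪ P={T} → {G,T} (+1)
site 6, node KPU: KP={G,T} ∪ U={A} → {A,G,T} (+1)
site 6, node RZ: R={G} ∪ Z={A} → {A,G} (+1)
site 6, node KPRUZ: KPU={A,G,T} ∩ RZ={A,G} → {A,G} (+0)
site 6, node GKMPRUZ: GM={G} ∩ KPRUZ={A,G} → {G} (+0)
per-site changes: [4, 3, 4, 4, 3, 4, 3]; total = 25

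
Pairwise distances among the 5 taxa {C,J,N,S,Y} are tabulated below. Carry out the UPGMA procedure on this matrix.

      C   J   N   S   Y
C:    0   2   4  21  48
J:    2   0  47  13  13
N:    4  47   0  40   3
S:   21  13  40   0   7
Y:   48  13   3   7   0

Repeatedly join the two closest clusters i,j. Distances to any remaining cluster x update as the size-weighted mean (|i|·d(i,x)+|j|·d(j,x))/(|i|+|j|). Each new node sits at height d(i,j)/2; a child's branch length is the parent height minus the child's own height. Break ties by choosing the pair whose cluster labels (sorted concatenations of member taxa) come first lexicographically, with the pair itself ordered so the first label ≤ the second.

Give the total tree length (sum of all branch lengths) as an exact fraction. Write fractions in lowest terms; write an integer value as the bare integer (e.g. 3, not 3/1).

75/2

step 1: merge (C,J) at d=2; branch lengths C→1, J→1; new cluster CJ
  updated: d(CJ,N)=51/2, d(CJ,S)=17, d(CJ,Y)=61/2
step 2: merge (N,Y) at d=3; branch lengths N→3/2, Y→3/2; new cluster NY
  updated: d(CJ,NY)=28, d(NY,S)=47/2
step 3: merge (CJ,S) at d=17; branch lengths CJ→15/2, S→17/2; new cluster CJS
  updated: d(CJS,NY)=53/2
step 4: merge (CJS,NY) at d=53/2; branch lengths CJS→19/4, NY→47/4; new cluster CJNSY
final tree: (((C:1,J:1):15/2,S:17/2):19/4,(N:3/2,Y:3/2):47/4)
total length: 75/2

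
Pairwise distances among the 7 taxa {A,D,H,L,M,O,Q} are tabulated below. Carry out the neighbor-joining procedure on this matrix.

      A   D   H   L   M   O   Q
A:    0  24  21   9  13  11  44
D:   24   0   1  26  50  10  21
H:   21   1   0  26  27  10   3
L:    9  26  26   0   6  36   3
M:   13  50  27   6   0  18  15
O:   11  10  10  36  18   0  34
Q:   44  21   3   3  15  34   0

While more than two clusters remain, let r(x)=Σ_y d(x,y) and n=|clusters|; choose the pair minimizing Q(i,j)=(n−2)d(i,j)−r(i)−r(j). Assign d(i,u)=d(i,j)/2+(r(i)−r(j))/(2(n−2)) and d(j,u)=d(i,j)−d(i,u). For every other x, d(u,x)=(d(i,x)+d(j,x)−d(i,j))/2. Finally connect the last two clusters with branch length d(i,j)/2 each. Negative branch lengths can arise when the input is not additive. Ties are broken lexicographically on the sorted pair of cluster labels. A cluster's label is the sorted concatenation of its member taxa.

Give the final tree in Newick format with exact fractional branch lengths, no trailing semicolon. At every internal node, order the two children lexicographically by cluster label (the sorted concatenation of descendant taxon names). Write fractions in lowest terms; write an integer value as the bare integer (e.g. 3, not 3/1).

1. join D+H (d=1, Q=-215) ⇒ DH; edges |D|=49/10, |H|=-39/10
  updated: d(A,DH)=22, d(DH,L)=51/2, d(DH,M)=38, d(DH,O)=19/2, d(DH,Q)=23/2
2. join DH+O (d=19/2, Q=-177) ⇒ DHO; edges |DH|=9/2, |O|=5
  updated: d(A,DHO)=47/4, d(DHO,L)=26, d(DHO,M)=93/4, d(DHO,Q)=18
3. join A+DHO (d=47/4, Q=-243/2) ⇒ ADHO; edges |A|=17/3, |DHO|=73/12
  updated: d(ADHO,L)=93/8, d(ADHO,M)=49/4, d(ADHO,Q)=201/8
4. join ADHO+M (d=49/4, Q=-231/4) ⇒ ADHMO; edges |ADHO|=161/16, |M|=35/16
  updated: d(ADHMO,L)=43/16, d(ADHMO,Q)=223/16
5. join ADHMO+L (d=43/16, Q=-157/8) ⇒ ADHLMO; edges |ADHMO|=109/16, |L|=-33/8
  updated: d(ADHLMO,Q)=57/8
6. join ADHLMO+Q (d=57/8) ⇒ ADHLMOQ; edges |ADHLMO|=57/16, |Q|=57/16
final tree: ((((A:17/3,((D:49/10,H:-39/10):9/2,O:5):73/12):161/16,M:35/16):109/16,L:-33/8):57/16,Q:57/16)
total length: 709/16

((((A:17/3,((D:49/10,H:-39/10):9/2,O:5):73/12):161/16,M:35/16):109/16,L:-33/8):57/16,Q:57/16)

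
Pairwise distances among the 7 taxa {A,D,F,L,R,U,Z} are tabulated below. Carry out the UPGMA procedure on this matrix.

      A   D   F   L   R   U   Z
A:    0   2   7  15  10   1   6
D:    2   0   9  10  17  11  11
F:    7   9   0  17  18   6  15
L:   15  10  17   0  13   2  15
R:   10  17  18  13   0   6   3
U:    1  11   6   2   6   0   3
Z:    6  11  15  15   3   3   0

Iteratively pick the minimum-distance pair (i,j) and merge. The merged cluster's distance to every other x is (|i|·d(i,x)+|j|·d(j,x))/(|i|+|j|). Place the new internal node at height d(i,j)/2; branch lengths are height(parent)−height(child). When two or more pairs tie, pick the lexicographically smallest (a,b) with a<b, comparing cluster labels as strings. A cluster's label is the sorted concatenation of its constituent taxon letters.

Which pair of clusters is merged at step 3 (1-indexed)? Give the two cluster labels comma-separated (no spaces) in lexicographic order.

1. join A+U (d=1) ⇒ AU; edges |A|=1/2, |U|=1/2
  updated: d(AU,D)=13/2, d(AU,F)=13/2, d(AU,L)=17/2, d(AU,R)=8, d(AU,Z)=9/2
2. join R+Z (d=3) ⇒ RZ; edges |R|=3/2, |Z|=3/2
  updated: d(AU,RZ)=25/4, d(D,RZ)=14, d(F,RZ)=33/2, d(L,RZ)=14
3. join AU+RZ (d=25/4) ⇒ ARUZ; edges |AU|=21/8, |RZ|=13/8
  updated: d(ARUZ,D)=41/4, d(ARUZ,F)=23/2, d(ARUZ,L)=45/4
4. join D+F (d=9) ⇒ DF; edges |D|=9/2, |F|=9/2
  updated: d(ARUZ,DF)=87/8, d(DF,L)=27/2
5. join ARUZ+DF (d=87/8) ⇒ ADFRUZ; edges |ARUZ|=37/16, |DF|=15/16
  updated: d(ADFRUZ,L)=12
6. join ADFRUZ+L (d=12) ⇒ ADFLRUZ; edges |ADFRUZ|=9/16, |L|=6
final tree: ((((A:1/2,U:1/2):21/8,(R:3/2,Z:3/2):13/8):37/16,(D:9/2,F:9/2):15/16):9/16,L:6)
total length: 433/16

AU,RZ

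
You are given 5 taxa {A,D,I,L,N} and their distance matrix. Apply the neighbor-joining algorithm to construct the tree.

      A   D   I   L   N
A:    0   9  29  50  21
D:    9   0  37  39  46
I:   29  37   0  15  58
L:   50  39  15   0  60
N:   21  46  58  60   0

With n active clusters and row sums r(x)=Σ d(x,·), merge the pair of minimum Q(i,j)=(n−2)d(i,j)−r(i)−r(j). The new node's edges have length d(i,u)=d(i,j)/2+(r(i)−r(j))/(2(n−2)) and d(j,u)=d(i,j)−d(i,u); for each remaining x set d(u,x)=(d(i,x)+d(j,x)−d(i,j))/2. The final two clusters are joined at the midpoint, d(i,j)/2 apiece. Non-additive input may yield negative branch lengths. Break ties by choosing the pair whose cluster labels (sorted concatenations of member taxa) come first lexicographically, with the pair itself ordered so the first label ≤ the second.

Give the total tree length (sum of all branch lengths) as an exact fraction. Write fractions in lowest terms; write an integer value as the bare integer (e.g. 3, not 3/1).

603/8

1. join I+L (d=15, Q=-258) ⇒ IL; edges |I|=10/3, |L|=35/3
  updated: d(A,IL)=32, d(D,IL)=61/2, d(IL,N)=103/2
2. join A+N (d=21, Q=-277/2) ⇒ AN; edges |A|=-29/8, |N|=197/8
  updated: d(AN,D)=17, d(AN,IL)=125/4
3. join AN+D (d=17, Q=-315/4) ⇒ ADN; edges |AN|=71/8, |D|=65/8
  updated: d(ADN,IL)=179/8
4. join ADN+IL (d=179/8) ⇒ ADILN; edges |ADN|=179/16, |IL|=179/16
final tree: (((A:-29/8,N:197/8):71/8,D:65/8):179/16,(I:10/3,L:35/3):179/16)
total length: 603/8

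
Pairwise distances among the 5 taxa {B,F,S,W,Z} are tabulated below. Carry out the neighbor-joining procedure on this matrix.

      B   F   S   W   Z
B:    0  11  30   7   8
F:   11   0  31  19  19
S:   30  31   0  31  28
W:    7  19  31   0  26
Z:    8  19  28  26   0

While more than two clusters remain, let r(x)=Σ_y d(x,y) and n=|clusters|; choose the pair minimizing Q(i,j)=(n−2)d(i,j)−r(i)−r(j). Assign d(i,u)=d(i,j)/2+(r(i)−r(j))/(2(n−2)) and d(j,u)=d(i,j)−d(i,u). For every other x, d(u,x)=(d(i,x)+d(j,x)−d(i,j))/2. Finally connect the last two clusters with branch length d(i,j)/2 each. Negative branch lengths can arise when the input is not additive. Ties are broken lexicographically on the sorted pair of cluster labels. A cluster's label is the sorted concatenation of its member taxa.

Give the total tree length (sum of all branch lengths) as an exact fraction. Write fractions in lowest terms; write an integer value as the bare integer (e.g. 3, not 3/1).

step 1: merge (B,W) at d=7, Q=-118; branch lengths B→-1, W→8; new cluster BW
  updated: d(BW,F)=23/2, d(BW,S)=27, d(BW,Z)=27/2
step 2: merge (BW,F) at d=23/2, Q=-181/2; branch lengths BW→27/8, F→65/8; new cluster BFW
  updated: d(BFW,S)=93/4, d(BFW,Z)=21/2
step 3: merge (BFW,S) at d=93/4, Q=-247/4; branch lengths BFW→23/8, S→163/8; new cluster BFSW
  updated: d(BFSW,Z)=61/8
step 4: merge (BFSW,Z) at d=61/8; branch lengths BFSW→61/16, Z→61/16; new cluster BFSWZ
final tree: ((((B:-1,W:8):27/8,F:65/8):23/8,S:163/8):61/16,Z:61/16)
total length: 395/8

395/8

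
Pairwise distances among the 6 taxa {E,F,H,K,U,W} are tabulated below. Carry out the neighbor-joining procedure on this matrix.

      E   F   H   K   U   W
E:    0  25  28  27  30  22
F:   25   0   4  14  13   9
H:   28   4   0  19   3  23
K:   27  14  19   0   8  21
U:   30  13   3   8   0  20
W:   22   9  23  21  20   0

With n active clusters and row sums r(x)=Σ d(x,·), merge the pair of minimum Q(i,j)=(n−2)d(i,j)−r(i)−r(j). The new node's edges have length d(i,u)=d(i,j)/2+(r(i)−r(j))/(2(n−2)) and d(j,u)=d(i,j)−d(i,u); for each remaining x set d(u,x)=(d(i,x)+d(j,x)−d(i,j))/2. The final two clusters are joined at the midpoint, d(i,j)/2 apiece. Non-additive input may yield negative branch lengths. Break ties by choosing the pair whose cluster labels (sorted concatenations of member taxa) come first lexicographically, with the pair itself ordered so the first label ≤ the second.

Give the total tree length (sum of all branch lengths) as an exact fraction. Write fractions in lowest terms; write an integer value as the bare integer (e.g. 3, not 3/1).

step 1: merge (E,W) at d=22, Q=-139; branch lengths E→125/8, W→51/8; new cluster EW
  updated: d(EW,F)=6, d(EW,H)=29/2, d(EW,K)=13, d(EW,U)=14
step 2: merge (H,U) at d=3, Q=-139/2; branch lengths H→23/12, U→13/12; new cluster HU
  updated: d(EW,HU)=51/4, d(F,HU)=7, d(HU,K)=12
step 3: merge (EW,F) at d=6, Q=-187/4; branch lengths EW→67/16, F→29/16; new cluster EFW
  updated: d(EFW,HU)=55/8, d(EFW,K)=21/2
step 4: merge (EFW,HU) at d=55/8, Q=-235/8; branch lengths EFW→43/16, HU→67/16; new cluster EFHUW
  updated: d(EFHUW,K)=125/16
step 5: merge (EFHUW,K) at d=125/16; branch lengths EFHUW→125/32, K→125/32; new cluster EFHKUW
final tree: ((((E:125/8,W:51/8):67/16,F:29/16):43/16,(H:23/12,U:13/12):67/16):125/32,K:125/32)
total length: 731/16

731/16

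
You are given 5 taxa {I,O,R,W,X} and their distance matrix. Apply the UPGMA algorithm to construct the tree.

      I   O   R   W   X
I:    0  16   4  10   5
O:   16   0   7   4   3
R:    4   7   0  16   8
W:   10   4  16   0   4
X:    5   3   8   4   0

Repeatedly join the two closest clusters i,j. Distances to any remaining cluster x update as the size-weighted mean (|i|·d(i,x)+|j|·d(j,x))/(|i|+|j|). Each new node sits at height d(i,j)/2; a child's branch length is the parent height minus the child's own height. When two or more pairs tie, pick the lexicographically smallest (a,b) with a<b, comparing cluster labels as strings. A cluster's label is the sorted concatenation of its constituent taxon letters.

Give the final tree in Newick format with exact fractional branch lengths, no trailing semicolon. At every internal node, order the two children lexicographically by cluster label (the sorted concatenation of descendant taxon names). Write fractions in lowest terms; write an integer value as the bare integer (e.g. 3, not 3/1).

((I:2,R:2):19/6,((O:3/2,X:3/2):1/2,W:2):19/6)

step 1: merge (O,X) at d=3; branch lengths O→3/2, X→3/2; new cluster OX
  updated: d(I,OX)=21/2, d(OX,R)=15/2, d(OX,W)=4
step 2: merge (I,R) at d=4; branch lengths I→2, R→2; new cluster IR
  updated: d(IR,OX)=9, d(IR,W)=13
step 3: merge (OX,W) at d=4; branch lengths OX→1/2, W→2; new cluster OWX
  updated: d(IR,OWX)=31/3
step 4: merge (IR,OWX) at d=31/3; branch lengths IR→19/6, OWX→19/6; new cluster IORWX
final tree: ((I:2,R:2):19/6,((O:3/2,X:3/2):1/2,W:2):19/6)
total length: 95/6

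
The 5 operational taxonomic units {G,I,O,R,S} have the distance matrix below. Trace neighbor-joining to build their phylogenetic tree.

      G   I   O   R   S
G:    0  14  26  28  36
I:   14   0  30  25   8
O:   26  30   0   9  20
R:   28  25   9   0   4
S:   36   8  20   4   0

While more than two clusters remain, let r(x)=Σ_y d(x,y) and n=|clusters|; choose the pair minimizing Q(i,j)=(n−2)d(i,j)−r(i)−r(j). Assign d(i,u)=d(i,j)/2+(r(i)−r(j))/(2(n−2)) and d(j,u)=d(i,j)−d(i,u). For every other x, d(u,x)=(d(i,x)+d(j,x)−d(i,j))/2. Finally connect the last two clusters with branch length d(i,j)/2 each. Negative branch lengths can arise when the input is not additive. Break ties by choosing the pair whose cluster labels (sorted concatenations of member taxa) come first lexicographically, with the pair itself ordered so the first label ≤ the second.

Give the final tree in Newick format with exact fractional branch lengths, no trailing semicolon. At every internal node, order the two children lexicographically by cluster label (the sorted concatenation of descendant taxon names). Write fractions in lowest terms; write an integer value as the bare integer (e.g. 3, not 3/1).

((((G:23/2,I:5/2):93/8,S:27/8):33/8,O:71/8):1/16,R:1/16)

1. join G+I (d=14, Q=-139) ⇒ GI; edges |G|=23/2, |I|=5/2
  updated: d(GI,O)=21, d(GI,R)=39/2, d(GI,S)=15
2. join GI+S (d=15, Q=-129/2) ⇒ GIS; edges |GI|=93/8, |S|=27/8
  updated: d(GIS,O)=13, d(GIS,R)=17/4
3. join GIS+O (d=13, Q=-105/4) ⇒ GIOS; edges |GIS|=33/8, |O|=71/8
  updated: d(GIOS,R)=1/8
4. join GIOS+R (d=1/8) ⇒ GIORS; edges |GIOS|=1/16, |R|=1/16
final tree: ((((G:23/2,I:5/2):93/8,S:27/8):33/8,O:71/8):1/16,R:1/16)
total length: 337/8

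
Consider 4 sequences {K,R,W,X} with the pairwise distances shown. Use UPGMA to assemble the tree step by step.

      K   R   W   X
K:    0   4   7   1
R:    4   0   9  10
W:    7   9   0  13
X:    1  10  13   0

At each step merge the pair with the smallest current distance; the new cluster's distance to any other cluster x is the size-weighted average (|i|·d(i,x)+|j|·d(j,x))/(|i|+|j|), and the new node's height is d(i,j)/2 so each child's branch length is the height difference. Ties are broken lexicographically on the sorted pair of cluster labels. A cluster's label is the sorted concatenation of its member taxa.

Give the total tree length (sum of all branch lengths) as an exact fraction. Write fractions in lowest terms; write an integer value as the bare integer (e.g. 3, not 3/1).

step 1: merge (K,X) at d=1; branch lengths K→1/2, X→1/2; new cluster KX
  updated: d(KX,R)=7, d(KX,W)=10
step 2: merge (KX,R) at d=7; branch lengths KX→3, R→7/2; new cluster KRX
  updated: d(KRX,W)=29/3
step 3: merge (KRX,W) at d=29/3; branch lengths KRX→4/3, W→29/6; new cluster KRWX
final tree: (((K:1/2,X:1/2):3,R:7/2):4/3,W:29/6)
total length: 41/3

41/3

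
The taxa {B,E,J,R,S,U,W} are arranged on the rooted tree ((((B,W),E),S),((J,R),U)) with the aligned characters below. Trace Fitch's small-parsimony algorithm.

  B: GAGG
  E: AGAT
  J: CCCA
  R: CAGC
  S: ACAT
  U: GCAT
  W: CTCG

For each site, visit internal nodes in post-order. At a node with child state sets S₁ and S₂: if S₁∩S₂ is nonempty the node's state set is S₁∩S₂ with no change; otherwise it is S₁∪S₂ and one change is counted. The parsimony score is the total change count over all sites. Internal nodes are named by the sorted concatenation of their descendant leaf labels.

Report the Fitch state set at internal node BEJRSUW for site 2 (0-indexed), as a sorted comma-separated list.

A

site 0, node BW: B={G} ∪ W={C} → {C,G} (+1)
site 0, node BEW: BW={C,G} ∪ E={A} → {A,C,G} (+1)
site 0, node BESW: BEW={A,C,G} ∩ S={A} → {A} (+0)
site 0, node JR: J={C} ∩ R={C} → {C} (+0)
site 0, node JRU: JR={C} ∪ U={G} → {C,G} (+1)
site 0, node BEJRSUW: BESW={A} ∪ JRU={C,G} → {A,C,G} (+1)
site 1, node BW: B={A} ∪ W={T} → {A,T} (+1)
site 1, node BEW: BW={A,T} ∪ E={G} → {A,G,T} (+1)
site 1, node BESW: BEW={A,G,T} ∪ S={C} → {A,C,G,T} (+1)
site 1, node JR: J={C} ∪ R={A} → {A,C} (+1)
site 1, node JRU: JR={A,C} ∩ U={C} → {C} (+0)
site 1, node BEJRSUW: BESW={A,C,G,T} ∩ JRU={C} → {C} (+0)
site 2, node BW: B={G} ∪ W={C} → {C,G} (+1)
site 2, node BEW: BW={C,G} ∪ E={A} → {A,C,G} (+1)
site 2, node BESW: BEW={A,C,G} ∩ S={A} → {A} (+0)
site 2, node JR: J={C} ∪ R={G} → {C,G} (+1)
site 2, node JRU: JR={C,G} ∪ U={A} → {A,C,G} (+1)
site 2, node BEJRSUW: BESW={A} ∩ JRU={A,C,G} → {A} (+0)
site 3, node BW: B={G} ∩ W={G} → {G} (+0)
site 3, node BEW: BW={G} ∪ E={T} → {G,T} (+1)
site 3, node BESW: BEW={G,T} ∩ S={T} → {T} (+0)
site 3, node JR: J={A} ∪ R={C} → {A,C} (+1)
site 3, node JRU: JR={A,C} ∪ U={T} → {A,C,T} (+1)
site 3, node BEJRSUW: BESW={T} ∩ JRU={A,C,T} → {T} (+0)
per-site changes: [4, 4, 4, 3]; total = 15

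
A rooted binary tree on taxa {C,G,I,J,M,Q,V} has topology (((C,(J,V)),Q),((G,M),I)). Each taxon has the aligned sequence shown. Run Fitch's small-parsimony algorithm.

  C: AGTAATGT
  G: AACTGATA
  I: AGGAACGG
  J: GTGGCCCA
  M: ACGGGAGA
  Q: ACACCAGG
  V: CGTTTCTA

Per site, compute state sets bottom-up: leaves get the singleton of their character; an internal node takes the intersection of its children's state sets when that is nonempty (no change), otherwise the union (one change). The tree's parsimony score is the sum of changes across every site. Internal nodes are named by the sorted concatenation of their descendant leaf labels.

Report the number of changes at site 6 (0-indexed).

3

[col 0] JV: children J:{G}, V:{C} ∪→ {C,G}; cost 1
[col 0] CJV: children C:{A}, JV:{C,G} ∪→ {A,C,G}; cost 1
[col 0] CJQV: children CJV:{A,C,G}, Q:{A} ∩→ {A}; cost 0
[col 0] GM: children G:{A}, M:{A} ∩→ {A}; cost 0
[col 0] GIM: children GM:{A}, I:{A} ∩→ {A}; cost 0
[col 0] CGIJMQV: children CJQV:{A}, GIM:{A} ∩→ {A}; cost 0
[col 1] JV: children J:{T}, V:{G} ∪→ {G,T}; cost 1
[col 1] CJV: children C:{G}, JV:{G,T} ∩→ {G}; cost 0
[col 1] CJQV: children CJV:{G}, Q:{C} ∪→ {C,G}; cost 1
[col 1] GM: children G:{A}, M:{C} ∪→ {A,C}; cost 1
[col 1] GIM: children GM:{A,C}, I:{G} ∪→ {A,C,G}; cost 1
[col 1] CGIJMQV: children CJQV:{C,G}, GIM:{A,C,G} ∩→ {C,G}; cost 0
[col 2] JV: children J:{G}, V:{T} ∪→ {G,T}; cost 1
[col 2] CJV: children C:{T}, JV:{G,T} ∩→ {T}; cost 0
[col 2] CJQV: children CJV:{T}, Q:{A} ∪→ {A,T}; cost 1
[col 2] GM: children G:{C}, M:{G} ∪→ {C,G}; cost 1
[col 2] GIM: children GM:{C,G}, I:{G} ∩→ {G}; cost 0
[col 2] CGIJMQV: children CJQV:{A,T}, GIM:{G} ∪→ {A,G,T}; cost 1
[col 3] JV: children J:{G}, V:{T} ∪→ {G,T}; cost 1
[col 3] CJV: children C:{A}, JV:{G,T} ∪→ {A,G,T}; cost 1
[col 3] CJQV: children CJV:{A,G,T}, Q:{C} ∪→ {A,C,G,T}; cost 1
[col 3] GM: children G:{T}, M:{G} ∪→ {G,T}; cost 1
[col 3] GIM: children GM:{G,T}, I:{A} ∪→ {A,G,T}; cost 1
[col 3] CGIJMQV: children CJQV:{A,C,G,T}, GIM:{A,G,T} ∩→ {A,G,T}; cost 0
[col 4] JV: children J:{C}, V:{T} ∪→ {C,T}; cost 1
[col 4] CJV: children C:{A}, JV:{C,T} ∪→ {A,C,T}; cost 1
[col 4] CJQV: children CJV:{A,C,T}, Q:{C} ∩→ {C}; cost 0
[col 4] GM: children G:{G}, M:{G} ∩→ {G}; cost 0
[col 4] GIM: children GM:{G}, I:{A} ∪→ {A,G}; cost 1
[col 4] CGIJMQV: children CJQV:{C}, GIM:{A,G} ∪→ {A,C,G}; cost 1
[col 5] JV: children J:{C}, V:{C} ∩→ {C}; cost 0
[col 5] CJV: children C:{T}, JV:{C} ∪→ {C,T}; cost 1
[col 5] CJQV: children CJV:{C,T}, Q:{A} ∪→ {A,C,T}; cost 1
[col 5] GM: children G:{A}, M:{A} ∩→ {A}; cost 0
[col 5] GIM: children GM:{A}, I:{C} ∪→ {A,C}; cost 1
[col 5] CGIJMQV: children CJQV:{A,C,T}, GIM:{A,C} ∩→ {A,C}; cost 0
[col 6] JV: children J:{C}, V:{T} ∪→ {C,T}; cost 1
[col 6] CJV: children C:{G}, JV:{C,T} ∪→ {C,G,T}; cost 1
[col 6] CJQV: children CJV:{C,G,T}, Q:{G} ∩→ {G}; cost 0
[col 6] GM: children G:{T}, M:{G} ∪→ {G,T}; cost 1
[col 6] GIM: children GM:{G,T}, I:{G} ∩→ {G}; cost 0
[col 6] CGIJMQV: children CJQV:{G}, GIM:{G} ∩→ {G}; cost 0
[col 7] JV: children J:{A}, V:{A} ∩→ {A}; cost 0
[col 7] CJV: children C:{T}, JV:{A} ∪→ {A,T}; cost 1
[col 7] CJQV: children CJV:{A,T}, Q:{G} ∪→ {A,G,T}; cost 1
[col 7] GM: children G:{A}, M:{A} ∩→ {A}; cost 0
[col 7] GIM: children GM:{A}, I:{G} ∪→ {A,G}; cost 1
[col 7] CGIJMQV: children CJQV:{A,G,T}, GIM:{A,G} ∩→ {A,G}; cost 0
per-site changes: [2, 4, 4, 5, 4, 3, 3, 3]; total = 28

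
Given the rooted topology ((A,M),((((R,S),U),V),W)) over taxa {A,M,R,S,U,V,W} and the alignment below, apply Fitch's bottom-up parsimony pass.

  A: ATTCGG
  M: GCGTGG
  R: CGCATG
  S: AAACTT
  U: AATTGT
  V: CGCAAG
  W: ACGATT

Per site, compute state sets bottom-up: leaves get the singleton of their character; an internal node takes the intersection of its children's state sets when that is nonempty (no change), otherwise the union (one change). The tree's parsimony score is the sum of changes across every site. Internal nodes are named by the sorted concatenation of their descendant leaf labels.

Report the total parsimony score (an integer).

site 0, node AM: A={A} ∪ M={G} → {A,G} (+1)
site 0, node RS: R={C} ∪ S={A} → {A,C} (+1)
site 0, node RSU: RS={A,C} ∩ U={A} → {A} (+0)
site 0, node RSUV: RSU={A} ∪ V={C} → {A,C} (+1)
site 0, node RSUVW: RSUV={A,C} ∩ W={A} → {A} (+0)
site 0, node AMRSUVW: AM={A,G} ∩ RSUVW={A} → {A} (+0)
site 1, node AM: A={T} ∪ M={C} → {C,T} (+1)
site 1, node RS: R={G} ∪ S={A} → {A,G} (+1)
site 1, node RSU: RS={A,G} ∩ U={A} → {A} (+0)
site 1, node RSUV: RSU={A} ∪ V={G} → {A,G} (+1)
site 1, node RSUVW: RSUV={A,G} ∪ W={C} → {A,C,G} (+1)
site 1, node AMRSUVW: AM={C,T} ∩ RSUVW={A,C,G} → {C} (+0)
site 2, node AM: A={T} ∪ M={G} → {G,T} (+1)
site 2, node RS: R={C} ∪ S={A} → {A,C} (+1)
site 2, node RSU: RS={A,C} ∪ U={T} → {A,C,T} (+1)
site 2, node RSUV: RSU={A,C,T} ∩ V={C} → {C} (+0)
site 2, node RSUVW: RSUV={C} ∪ W={G} → {C,G} (+1)
site 2, node AMRSUVW: AM={G,T} ∩ RSUVW={C,G} → {G} (+0)
site 3, node AM: A={C} ∪ M={T} → {C,T} (+1)
site 3, node RS: R={A} ∪ S={C} → {A,C} (+1)
site 3, node RSU: RS={A,C} ∪ U={T} → {A,C,T} (+1)
site 3, node RSUV: RSU={A,C,T} ∩ V={A} → {A} (+0)
site 3, node RSUVW: RSUV={A} ∩ W={A} → {A} (+0)
site 3, node AMRSUVW: AM={C,T} ∪ RSUVW={A} → {A,C,T} (+1)
site 4, node AM: A={G} ∩ M={G} → {G} (+0)
site 4, node RS: R={T} ∩ S={T} → {T} (+0)
site 4, node RSU: RS={T} ∪ U={G} → {G,T} (+1)
site 4, node RSUV: RSU={G,T} ∪ V={A} → {A,G,T} (+1)
site 4, node RSUVW: RSUV={A,G,T} ∩ W={T} → {T} (+0)
site 4, node AMRSUVW: AM={G} ∪ RSUVW={T} → {G,T} (+1)
site 5, node AM: A={G} ∩ M={G} → {G} (+0)
site 5, node RS: R={G} ∪ S={T} → {G,T} (+1)
site 5, node RSU: RS={G,T} ∩ U={T} → {T} (+0)
site 5, node RSUV: RSU={T} ∪ V={G} → {G,T} (+1)
site 5, node RSUVW: RSUV={G,T} ∩ W={T} → {T} (+0)
site 5, node AMRSUVW: AM={G} ∪ RSUVW={T} → {G,T} (+1)
per-site changes: [3, 4, 4, 4, 3, 3]; total = 21

21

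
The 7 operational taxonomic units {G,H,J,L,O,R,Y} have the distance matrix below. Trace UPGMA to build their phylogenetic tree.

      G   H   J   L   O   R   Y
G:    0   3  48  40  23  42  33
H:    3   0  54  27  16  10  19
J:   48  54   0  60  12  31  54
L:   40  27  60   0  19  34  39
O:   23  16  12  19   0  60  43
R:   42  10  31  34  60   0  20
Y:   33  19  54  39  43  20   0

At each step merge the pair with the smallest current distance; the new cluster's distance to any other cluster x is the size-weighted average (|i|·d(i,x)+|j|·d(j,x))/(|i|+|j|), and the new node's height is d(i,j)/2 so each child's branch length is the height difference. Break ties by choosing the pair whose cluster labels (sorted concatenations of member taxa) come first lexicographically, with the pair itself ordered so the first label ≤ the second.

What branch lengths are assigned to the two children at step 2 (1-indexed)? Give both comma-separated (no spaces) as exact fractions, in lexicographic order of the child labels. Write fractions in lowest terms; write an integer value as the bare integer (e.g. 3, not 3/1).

step 1: merge (G,H) at d=3; branch lengths G→3/2, H→3/2; new cluster GH
  updated: d(GH,J)=51, d(GH,L)=67/2, d(GH,O)=39/2, d(GH,R)=26, d(GH,Y)=26
step 2: merge (J,O) at d=12; branch lengths J→6, O→6; new cluster JO
  updated: d(GH,JO)=141/4, d(JO,L)=79/2, d(JO,R)=91/2, d(JO,Y)=97/2
step 3: merge (R,Y) at d=20; branch lengths R→10, Y→10; new cluster RY
  updated: d(GH,RY)=26, d(JO,RY)=47, d(L,RY)=73/2
step 4: merge (GH,RY) at d=26; branch lengths GH→23/2, RY→3; new cluster GHRY
  updated: d(GHRY,JO)=329/8, d(GHRY,L)=35
step 5: merge (GHRY,L) at d=35; branch lengths GHRY→9/2, L→35/2; new cluster GHLRY
  updated: d(GHLRY,JO)=204/5
step 6: merge (GHLRY,JO) at d=204/5; branch lengths GHLRY→29/10, JO→72/5; new cluster GHJLORY
final tree: ((((G:3/2,H:3/2):23/2,(R:10,Y:10):3):9/2,L:35/2):29/10,(J:6,O:6):72/5)
total length: 444/5

6,6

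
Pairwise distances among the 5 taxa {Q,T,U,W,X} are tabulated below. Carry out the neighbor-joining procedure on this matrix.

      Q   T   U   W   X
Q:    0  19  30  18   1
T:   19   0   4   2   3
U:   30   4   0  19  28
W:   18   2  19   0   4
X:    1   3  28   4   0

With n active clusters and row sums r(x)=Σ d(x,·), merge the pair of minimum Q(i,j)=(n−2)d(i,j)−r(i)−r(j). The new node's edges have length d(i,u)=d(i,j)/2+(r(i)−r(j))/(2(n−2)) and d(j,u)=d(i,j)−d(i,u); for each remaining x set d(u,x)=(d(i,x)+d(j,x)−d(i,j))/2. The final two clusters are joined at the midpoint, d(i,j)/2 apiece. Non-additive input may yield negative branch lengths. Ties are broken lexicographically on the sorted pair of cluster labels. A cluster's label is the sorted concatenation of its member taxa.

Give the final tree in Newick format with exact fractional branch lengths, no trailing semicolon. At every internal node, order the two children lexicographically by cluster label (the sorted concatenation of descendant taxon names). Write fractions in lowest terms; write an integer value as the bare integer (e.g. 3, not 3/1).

1. join Q+X (d=1, Q=-101) ⇒ QX; edges |Q|=35/6, |X|=-29/6
  updated: d(QX,T)=21/2, d(QX,U)=57/2, d(QX,W)=21/2
2. join QX+W (d=21/2, Q=-60) ⇒ QWX; edges |QX|=39/4, |W|=3/4
  updated: d(QWX,T)=1, d(QWX,U)=37/2
3. join QWX+T (d=1, Q=-47/2) ⇒ QTWX; edges |QWX|=31/4, |T|=-27/4
  updated: d(QTWX,U)=43/4
4. join QTWX+U (d=43/4) ⇒ QTUWX; edges |QTWX|=43/8, |U|=43/8
final tree: ((((Q:35/6,X:-29/6):39/4,W:3/4):31/4,T:-27/4):43/8,U:43/8)
total length: 93/4

((((Q:35/6,X:-29/6):39/4,W:3/4):31/4,T:-27/4):43/8,U:43/8)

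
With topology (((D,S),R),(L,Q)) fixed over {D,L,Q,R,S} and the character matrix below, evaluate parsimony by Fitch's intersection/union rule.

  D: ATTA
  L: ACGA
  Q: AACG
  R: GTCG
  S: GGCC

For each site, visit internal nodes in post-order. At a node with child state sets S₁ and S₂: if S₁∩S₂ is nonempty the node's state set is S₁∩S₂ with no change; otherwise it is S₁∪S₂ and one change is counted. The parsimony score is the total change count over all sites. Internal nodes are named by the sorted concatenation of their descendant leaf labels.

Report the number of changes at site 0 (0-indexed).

site 0, node DS: D={A} ∪ S={G} → {A,G} (+1)
site 0, node DRS: DS={A,G} ∩ R={G} → {G} (+0)
site 0, node LQ: L={A} ∩ Q={A} → {A} (+0)
site 0, node DLQRS: DRS={G} ∪ LQ={A} → {A,G} (+1)
site 1, node DS: D={T} ∪ S={G} → {G,T} (+1)
site 1, node DRS: DS={G,T} ∩ R={T} → {T} (+0)
site 1, node LQ: L={C} ∪ Q={A} → {A,C} (+1)
site 1, node DLQRS: DRS={T} ∪ LQ={A,C} → {A,C,T} (+1)
site 2, node DS: D={T} ∪ S={C} → {C,T} (+1)
site 2, node DRS: DS={C,T} ∩ R={C} → {C} (+0)
site 2, node LQ: L={G} ∪ Q={C} → {C,G} (+1)
site 2, node DLQRS: DRS={C} ∩ LQ={C,G} → {C} (+0)
site 3, node DS: D={A} ∪ S={C} → {A,C} (+1)
site 3, node DRS: DS={A,C} ∪ R={G} → {A,C,G} (+1)
site 3, node LQ: L={A} ∪ Q={G} → {A,G} (+1)
site 3, node DLQRS: DRS={A,C,G} ∩ LQ={A,G} → {A,G} (+0)
per-site changes: [2, 3, 2, 3]; total = 10

2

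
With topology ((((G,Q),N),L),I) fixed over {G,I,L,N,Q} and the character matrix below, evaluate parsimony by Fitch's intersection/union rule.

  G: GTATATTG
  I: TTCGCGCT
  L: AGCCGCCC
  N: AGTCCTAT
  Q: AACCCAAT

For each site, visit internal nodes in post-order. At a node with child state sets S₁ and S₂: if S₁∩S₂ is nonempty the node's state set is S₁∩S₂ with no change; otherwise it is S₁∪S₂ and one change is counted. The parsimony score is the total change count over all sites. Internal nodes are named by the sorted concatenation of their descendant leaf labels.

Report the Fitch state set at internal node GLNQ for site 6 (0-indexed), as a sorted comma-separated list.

A,C

GQ@0: {G} ∪ {A} = {A,G} (union, +1)
GNQ@0: {A,G} ∩ {A} = {A} (intersection, +0)
GLNQ@0: {A} ∩ {A} = {A} (intersection, +0)
GILNQ@0: {A} ∪ {T} = {A,T} (union, +1)
GQ@1: {T} ∪ {A} = {A,T} (union, +1)
GNQ@1: {A,T} ∪ {G} = {A,G,T} (union, +1)
GLNQ@1: {A,G,T} ∩ {G} = {G} (intersection, +0)
GILNQ@1: {G} ∪ {T} = {G,T} (union, +1)
GQ@2: {A} ∪ {C} = {A,C} (union, +1)
GNQ@2: {A,C} ∪ {T} = {A,C,T} (union, +1)
GLNQ@2: {A,C,T} ∩ {C} = {C} (intersection, +0)
GILNQ@2: {C} ∩ {C} = {C} (intersection, +0)
GQ@3: {T} ∪ {C} = {C,T} (union, +1)
GNQ@3: {C,T} ∩ {C} = {C} (intersection, +0)
GLNQ@3: {C} ∩ {C} = {C} (intersection, +0)
GILNQ@3: {C} ∪ {G} = {C,G} (union, +1)
GQ@4: {A} ∪ {C} = {A,C} (union, +1)
GNQ@4: {A,C} ∩ {C} = {C} (intersection, +0)
GLNQ@4: {C} ∪ {G} = {C,G} (union, +1)
GILNQ@4: {C,G} ∩ {C} = {C} (intersection, +0)
GQ@5: {T} ∪ {A} = {A,T} (union, +1)
GNQ@5: {A,T} ∩ {T} = {T} (intersection, +0)
GLNQ@5: {T} ∪ {C} = {C,T} (union, +1)
GILNQ@5: {C,T} ∪ {G} = {C,G,T} (union, +1)
GQ@6: {T} ∪ {A} = {A,T} (union, +1)
GNQ@6: {A,T} ∩ {A} = {A} (intersection, +0)
GLNQ@6: {A} ∪ {C} = {A,C} (union, +1)
GILNQ@6: {A,C} ∩ {C} = {C} (intersection, +0)
GQ@7: {G} ∪ {T} = {G,T} (union, +1)
GNQ@7: {G,T} ∩ {T} = {T} (intersection, +0)
GLNQ@7: {T} ∪ {C} = {C,T} (union, +1)
GILNQ@7: {C,T} ∩ {T} = {T} (intersection, +0)
per-site changes: [2, 3, 2, 2, 2, 3, 2, 2]; total = 18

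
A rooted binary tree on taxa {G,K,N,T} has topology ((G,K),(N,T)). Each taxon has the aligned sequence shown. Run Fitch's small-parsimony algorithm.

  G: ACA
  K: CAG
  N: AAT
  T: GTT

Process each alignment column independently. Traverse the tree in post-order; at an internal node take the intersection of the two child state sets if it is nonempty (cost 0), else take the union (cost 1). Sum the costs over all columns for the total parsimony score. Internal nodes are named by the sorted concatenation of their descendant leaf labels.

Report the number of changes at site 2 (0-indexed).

2

site 0, node GK: G={A} ∪ K={C} → {A,C} (+1)
site 0, node NT: N={A} ∪ T={G} → {A,G} (+1)
site 0, node GKNT: GK={A,C} ∩ NT={A,G} → {A} (+0)
site 1, node GK: G={C} ∪ K={A} → {A,C} (+1)
site 1, node NT: N={A} ∪ T={T} → {A,T} (+1)
site 1, node GKNT: GK={A,C} ∩ NT={A,T} → {A} (+0)
site 2, node GK: G={A} ∪ K={G} → {A,G} (+1)
site 2, node NT: N={T} ∩ T={T} → {T} (+0)
site 2, node GKNT: GK={A,G} ∪ NT={T} → {A,G,T} (+1)
per-site changes: [2, 2, 2]; total = 6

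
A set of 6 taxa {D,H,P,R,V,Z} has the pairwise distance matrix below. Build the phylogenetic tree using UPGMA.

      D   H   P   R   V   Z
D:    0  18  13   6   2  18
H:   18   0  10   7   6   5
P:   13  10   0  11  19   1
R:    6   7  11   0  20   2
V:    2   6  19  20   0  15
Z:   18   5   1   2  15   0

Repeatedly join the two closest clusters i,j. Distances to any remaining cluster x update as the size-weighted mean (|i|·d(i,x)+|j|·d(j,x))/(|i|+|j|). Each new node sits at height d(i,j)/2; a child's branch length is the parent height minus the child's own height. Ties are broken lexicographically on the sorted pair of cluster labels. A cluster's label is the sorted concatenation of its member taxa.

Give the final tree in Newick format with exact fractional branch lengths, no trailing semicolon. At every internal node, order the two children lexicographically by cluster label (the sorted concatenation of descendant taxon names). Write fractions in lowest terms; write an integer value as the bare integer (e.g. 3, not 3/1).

step 1: merge (P,Z) at d=1; branch lengths P→1/2, Z→1/2; new cluster PZ
  updated: d(D,PZ)=31/2, d(H,PZ)=15/2, d(PZ,R)=13/2, d(PZ,V)=17
step 2: merge (D,V) at d=2; branch lengths D→1, V→1; new cluster DV
  updated: d(DV,H)=12, d(DV,PZ)=65/4, d(DV,R)=13
step 3: merge (PZ,R) at d=13/2; branch lengths PZ→11/4, R→13/4; new cluster PRZ
  updated: d(DV,PRZ)=91/6, d(H,PRZ)=22/3
step 4: merge (H,PRZ) at d=22/3; branch lengths H→11/3, PRZ→5/12; new cluster HPRZ
  updated: d(DV,HPRZ)=115/8
step 5: merge (DV,HPRZ) at d=115/8; branch lengths DV→99/16, HPRZ→169/48; new cluster DHPRVZ
final tree: ((D:1,V:1):99/16,(H:11/3,((P:1/2,Z:1/2):11/4,R:13/4):5/12):169/48)
total length: 547/24

((D:1,V:1):99/16,(H:11/3,((P:1/2,Z:1/2):11/4,R:13/4):5/12):169/48)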